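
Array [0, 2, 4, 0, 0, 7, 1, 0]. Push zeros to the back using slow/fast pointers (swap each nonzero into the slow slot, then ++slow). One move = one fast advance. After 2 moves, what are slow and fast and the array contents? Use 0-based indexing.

(s=0,f=0) a[fast]=0 → fast++
(s=0,f=1) a[fast]=2≠0 swap→a[0]=2 → slow++,fast++

slow=1, fast=2, a=[2, 0, 4, 0, 0, 7, 1, 0]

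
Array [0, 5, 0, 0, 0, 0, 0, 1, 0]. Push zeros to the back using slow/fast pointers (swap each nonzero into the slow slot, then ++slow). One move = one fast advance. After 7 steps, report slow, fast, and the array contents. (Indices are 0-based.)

slow=1, fast=7, a=[5, 0, 0, 0, 0, 0, 0, 1, 0]

slow=0 fast=0: a[fast]=0, fast++
slow=0 fast=1: a[fast]=5≠0 swap→a[0]=5, slow++,fast++
slow=1 fast=2: a[fast]=0, fast++
slow=1 fast=3: a[fast]=0, fast++
slow=1 fast=4: a[fast]=0, fast++
slow=1 fast=5: a[fast]=0, fast++
slow=1 fast=6: a[fast]=0, fast++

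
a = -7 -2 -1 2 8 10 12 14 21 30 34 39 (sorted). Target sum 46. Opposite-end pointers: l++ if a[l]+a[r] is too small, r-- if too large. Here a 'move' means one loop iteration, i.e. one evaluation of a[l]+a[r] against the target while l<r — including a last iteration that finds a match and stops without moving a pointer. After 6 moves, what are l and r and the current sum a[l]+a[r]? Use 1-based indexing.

[1,12] -7+39=32 <46 → l++
[2,12] -2+39=37 <46 → l++
[3,12] -1+39=38 <46 → l++
[4,12] 2+39=41 <46 → l++
[5,12] 8+39=47 >46 → r--
[5,11] 8+34=42 <46 → l++

l=6, r=11, sum=44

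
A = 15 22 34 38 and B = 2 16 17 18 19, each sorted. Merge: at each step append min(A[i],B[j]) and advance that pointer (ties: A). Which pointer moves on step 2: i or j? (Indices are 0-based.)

[i=0,j=0] A[i]=15>B[j]=2 take 2 → j++
[i=0,j=1] A[i]=15<=B[j]=16 take 15 → i++

i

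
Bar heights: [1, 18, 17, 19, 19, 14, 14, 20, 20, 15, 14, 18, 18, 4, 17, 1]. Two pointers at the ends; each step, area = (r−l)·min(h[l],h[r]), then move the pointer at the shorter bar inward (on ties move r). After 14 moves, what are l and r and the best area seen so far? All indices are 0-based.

[0,15] min(1,1)*15=15 best=15 * → r--
[0,14] min(1,17)*14=14 best=15 → l++
[1,14] min(18,17)*13=221 best=221 * → r--
[1,13] min(18,4)*12=48 best=221 → r--
[1,12] min(18,18)*11=198 best=221 → r--
[1,11] min(18,18)*10=180 best=221 → r--
[1,10] min(18,14)*9=126 best=221 → r--
[1,9] min(18,15)*8=120 best=221 → r--
[1,8] min(18,20)*7=126 best=221 → l++
[2,8] min(17,20)*6=102 best=221 → l++
[3,8] min(19,20)*5=95 best=221 → l++
[4,8] min(19,20)*4=76 best=221 → l++
[5,8] min(14,20)*3=42 best=221 → l++
[6,8] min(14,20)*2=28 best=221 → l++

l=7, r=8, best area=221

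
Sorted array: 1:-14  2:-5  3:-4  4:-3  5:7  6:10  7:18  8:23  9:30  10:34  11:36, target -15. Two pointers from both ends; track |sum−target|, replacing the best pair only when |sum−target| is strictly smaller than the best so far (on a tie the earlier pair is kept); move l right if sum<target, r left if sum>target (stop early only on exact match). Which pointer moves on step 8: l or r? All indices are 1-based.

l=1 r=11: -14+36=22 d=37 *, r--
l=1 r=10: -14+34=20 d=35 *, r--
l=1 r=9: -14+30=16 d=31 *, r--
l=1 r=8: -14+23=9 d=24 *, r--
l=1 r=7: -14+18=4 d=19 *, r--
l=1 r=6: -14+10=-4 d=11 *, r--
l=1 r=5: -14+7=-7 d=8 *, r--
l=1 r=4: -14+-3=-17 d=2 *, l++

l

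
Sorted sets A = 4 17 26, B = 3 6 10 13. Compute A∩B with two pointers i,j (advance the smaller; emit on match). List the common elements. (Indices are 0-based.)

intersection = []

i=0 j=0: 4>3, j++
i=0 j=1: 4<6, i++
i=1 j=1: 17>6, j++
i=1 j=2: 17>10, j++
i=1 j=3: 17>13, j++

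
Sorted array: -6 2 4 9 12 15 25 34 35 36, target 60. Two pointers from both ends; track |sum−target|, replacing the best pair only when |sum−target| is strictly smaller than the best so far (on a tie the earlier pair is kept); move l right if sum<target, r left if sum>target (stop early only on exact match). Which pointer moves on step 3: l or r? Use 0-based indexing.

l

[0,9] -6+36=30 d=30 * → l++
[1,9] 2+36=38 d=22 * → l++
[2,9] 4+36=40 d=20 * → l++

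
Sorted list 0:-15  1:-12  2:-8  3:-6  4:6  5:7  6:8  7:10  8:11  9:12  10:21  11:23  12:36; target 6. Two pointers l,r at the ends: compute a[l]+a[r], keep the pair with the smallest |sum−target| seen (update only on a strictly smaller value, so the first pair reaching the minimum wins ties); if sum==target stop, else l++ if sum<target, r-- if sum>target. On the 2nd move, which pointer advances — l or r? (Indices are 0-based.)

l=0 r=12: -15+36=21 d=15 *, r--
l=0 r=11: -15+23=8 d=2 *, r--

r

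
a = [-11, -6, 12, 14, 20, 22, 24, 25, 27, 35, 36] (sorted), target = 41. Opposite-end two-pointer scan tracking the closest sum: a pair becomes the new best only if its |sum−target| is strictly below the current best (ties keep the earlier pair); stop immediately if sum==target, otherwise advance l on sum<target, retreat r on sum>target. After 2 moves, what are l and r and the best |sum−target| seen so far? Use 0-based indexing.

l=2, r=10, best |Δ|=11

l=0 r=10: -11+36=25 d=16 *, l++
l=1 r=10: -6+36=30 d=11 *, l++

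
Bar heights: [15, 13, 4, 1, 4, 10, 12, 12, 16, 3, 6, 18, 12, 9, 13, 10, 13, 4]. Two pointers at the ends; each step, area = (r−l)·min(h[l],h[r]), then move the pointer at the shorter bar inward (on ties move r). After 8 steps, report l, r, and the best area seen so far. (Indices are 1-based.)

l=3, r=12, best area=208

l=1 r=18: min(15,4)*17=68 best=68 *, r--
l=1 r=17: min(15,13)*16=208 best=208 *, r--
l=1 r=16: min(15,10)*15=150 best=208, r--
l=1 r=15: min(15,13)*14=182 best=208, r--
l=1 r=14: min(15,9)*13=117 best=208, r--
l=1 r=13: min(15,12)*12=144 best=208, r--
l=1 r=12: min(15,18)*11=165 best=208, l++
l=2 r=12: min(13,18)*10=130 best=208, l++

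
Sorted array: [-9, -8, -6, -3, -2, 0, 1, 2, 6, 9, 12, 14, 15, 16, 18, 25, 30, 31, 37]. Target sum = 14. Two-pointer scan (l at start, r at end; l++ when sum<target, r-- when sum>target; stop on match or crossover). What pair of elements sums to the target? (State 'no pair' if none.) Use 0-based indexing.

l=0 r=18: -9+37=28 >14, r--
l=0 r=17: -9+31=22 >14, r--
l=0 r=16: -9+30=21 >14, r--
l=0 r=15: -9+25=16 >14, r--
l=0 r=14: -9+18=9 <14, l++
l=1 r=14: -8+18=10 <14, l++
l=2 r=14: -6+18=12 <14, l++
l=3 r=14: -3+18=15 >14, r--
l=3 r=13: -3+16=13 <14, l++
l=4 r=13: -2+16=14, found

(-2, 16)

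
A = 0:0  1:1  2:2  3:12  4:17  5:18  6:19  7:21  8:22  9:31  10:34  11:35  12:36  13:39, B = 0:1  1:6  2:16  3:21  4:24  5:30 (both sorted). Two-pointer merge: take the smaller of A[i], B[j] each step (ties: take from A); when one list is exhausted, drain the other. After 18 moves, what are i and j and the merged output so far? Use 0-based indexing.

i=0 j=0: A[i]=0<=B[j]=1 take 0, i++
i=1 j=0: A[i]=1<=B[j]=1 take 1, i++
i=2 j=0: A[i]=2>B[j]=1 take 1, j++
i=2 j=1: A[i]=2<=B[j]=6 take 2, i++
i=3 j=1: A[i]=12>B[j]=6 take 6, j++
i=3 j=2: A[i]=12<=B[j]=16 take 12, i++
i=4 j=2: A[i]=17>B[j]=16 take 16, j++
i=4 j=3: A[i]=17<=B[j]=21 take 17, i++
i=5 j=3: A[i]=18<=B[j]=21 take 18, i++
i=6 j=3: A[i]=19<=B[j]=21 take 19, i++
i=7 j=3: A[i]=21<=B[j]=21 take 21, i++
i=8 j=3: A[i]=22>B[j]=21 take 21, j++
i=8 j=4: A[i]=22<=B[j]=24 take 22, i++
i=9 j=4: A[i]=31>B[j]=24 take 24, j++
i=9 j=5: A[i]=31>B[j]=30 take 30, j++
i=9 j=6: B done, take A[i]=31, i++
i=10 j=6: B done, take A[i]=34, i++
i=11 j=6: B done, take A[i]=35, i++

i=12, j=6, merged so far=[0, 1, 1, 2, 6, 12, 16, 17, 18, 19, 21, 21, 22, 24, 30, 31, 34, 35]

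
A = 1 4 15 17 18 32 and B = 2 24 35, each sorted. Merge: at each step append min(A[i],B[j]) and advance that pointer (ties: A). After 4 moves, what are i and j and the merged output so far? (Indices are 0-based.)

[i=0,j=0] A[i]=1<=B[j]=2 take 1 → i++
[i=1,j=0] A[i]=4>B[j]=2 take 2 → j++
[i=1,j=1] A[i]=4<=B[j]=24 take 4 → i++
[i=2,j=1] A[i]=15<=B[j]=24 take 15 → i++

i=3, j=1, merged so far=[1, 2, 4, 15]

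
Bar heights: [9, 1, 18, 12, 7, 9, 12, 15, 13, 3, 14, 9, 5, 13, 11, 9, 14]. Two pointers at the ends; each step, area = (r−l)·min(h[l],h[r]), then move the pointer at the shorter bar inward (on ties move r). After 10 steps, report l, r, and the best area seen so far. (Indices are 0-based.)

[0,16] min(9,14)*16=144 best=144 * → l++
[1,16] min(1,14)*15=15 best=144 → l++
[2,16] min(18,14)*14=196 best=196 * → r--
[2,15] min(18,9)*13=117 best=196 → r--
[2,14] min(18,11)*12=132 best=196 → r--
[2,13] min(18,13)*11=143 best=196 → r--
[2,12] min(18,5)*10=50 best=196 → r--
[2,11] min(18,9)*9=81 best=196 → r--
[2,10] min(18,14)*8=112 best=196 → r--
[2,9] min(18,3)*7=21 best=196 → r--

l=2, r=8, best area=196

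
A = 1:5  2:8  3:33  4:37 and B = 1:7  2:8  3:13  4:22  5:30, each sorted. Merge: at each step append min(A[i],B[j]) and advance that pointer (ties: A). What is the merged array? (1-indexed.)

[5, 7, 8, 8, 13, 22, 30, 33, 37]

i=1 j=1: A[i]=5<=B[j]=7 take 5, i++
i=2 j=1: A[i]=8>B[j]=7 take 7, j++
i=2 j=2: A[i]=8<=B[j]=8 take 8, i++
i=3 j=2: A[i]=33>B[j]=8 take 8, j++
i=3 j=3: A[i]=33>B[j]=13 take 13, j++
i=3 j=4: A[i]=33>B[j]=22 take 22, j++
i=3 j=5: A[i]=33>B[j]=30 take 30, j++
i=3 j=6: B done, take A[i]=33, i++
i=4 j=6: B done, take A[i]=37, i++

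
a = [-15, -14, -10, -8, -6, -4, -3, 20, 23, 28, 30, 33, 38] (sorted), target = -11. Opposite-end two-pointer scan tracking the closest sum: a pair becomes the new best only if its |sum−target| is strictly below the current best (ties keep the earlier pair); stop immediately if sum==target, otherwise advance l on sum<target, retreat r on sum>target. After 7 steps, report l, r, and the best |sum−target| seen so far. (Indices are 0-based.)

[0,12] -15+38=23 d=34 * → r--
[0,11] -15+33=18 d=29 * → r--
[0,10] -15+30=15 d=26 * → r--
[0,9] -15+28=13 d=24 * → r--
[0,8] -15+23=8 d=19 * → r--
[0,7] -15+20=5 d=16 * → r--
[0,6] -15+-3=-18 d=7 * → l++

l=1, r=6, best |Δ|=7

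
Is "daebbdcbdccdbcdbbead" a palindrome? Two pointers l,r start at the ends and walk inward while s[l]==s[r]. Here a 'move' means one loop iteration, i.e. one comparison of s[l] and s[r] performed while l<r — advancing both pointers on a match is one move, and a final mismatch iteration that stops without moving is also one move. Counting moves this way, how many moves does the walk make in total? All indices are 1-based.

l=1 r=20: 'd'=='d', l++,r--
l=2 r=19: 'a'=='a', l++,r--
l=3 r=18: 'e'=='e', l++,r--
l=4 r=17: 'b'=='b', l++,r--
l=5 r=16: 'b'=='b', l++,r--
l=6 r=15: 'd'=='d', l++,r--
l=7 r=14: 'c'=='c', l++,r--
l=8 r=13: 'b'=='b', l++,r--
l=9 r=12: 'd'=='d', l++,r--
l=10 r=11: 'c'=='c', l++,r--

10 moves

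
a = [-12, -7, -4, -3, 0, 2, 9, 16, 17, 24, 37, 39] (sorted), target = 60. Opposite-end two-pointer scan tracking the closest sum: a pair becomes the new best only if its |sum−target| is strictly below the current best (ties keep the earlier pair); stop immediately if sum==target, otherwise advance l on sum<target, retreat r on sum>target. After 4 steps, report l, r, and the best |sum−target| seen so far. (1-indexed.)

[1,12] -12+39=27 d=33 * → l++
[2,12] -7+39=32 d=28 * → l++
[3,12] -4+39=35 d=25 * → l++
[4,12] -3+39=36 d=24 * → l++

l=5, r=12, best |Δ|=24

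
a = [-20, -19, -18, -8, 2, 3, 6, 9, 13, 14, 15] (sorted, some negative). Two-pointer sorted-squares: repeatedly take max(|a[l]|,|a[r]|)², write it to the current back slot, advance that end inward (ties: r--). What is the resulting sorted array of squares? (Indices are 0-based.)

[0,10] |-20|>|15| out[10]=400 → l++
[1,10] |-19|>|15| out[9]=361 → l++
[2,10] |-18|>|15| out[8]=324 → l++
[3,10] |-8|<=|15| out[7]=225 → r--
[3,9] |-8|<=|14| out[6]=196 → r--
[3,8] |-8|<=|13| out[5]=169 → r--
[3,7] |-8|<=|9| out[4]=81 → r--
[3,6] |-8|>|6| out[3]=64 → l++
[4,6] |2|<=|6| out[2]=36 → r--
[4,5] |2|<=|3| out[1]=9 → r--
[4,4] |2|<=|2| out[0]=4 → r--

[4, 9, 36, 64, 81, 169, 196, 225, 324, 361, 400]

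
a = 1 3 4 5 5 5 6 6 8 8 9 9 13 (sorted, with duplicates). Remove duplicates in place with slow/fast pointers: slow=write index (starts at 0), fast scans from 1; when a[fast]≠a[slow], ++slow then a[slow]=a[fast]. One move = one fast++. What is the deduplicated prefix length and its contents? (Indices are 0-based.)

length 8; prefix = [1, 3, 4, 5, 6, 8, 9, 13]

slow=0 fast=1: a[fast]=3≠a[slow]=1 write a[1]=3, slow++,fast++
slow=1 fast=2: a[fast]=4≠a[slow]=3 write a[2]=4, slow++,fast++
slow=2 fast=3: a[fast]=5≠a[slow]=4 write a[3]=5, slow++,fast++
slow=3 fast=4: a[fast]=5=a[slow] dup, fast++
slow=3 fast=5: a[fast]=5=a[slow] dup, fast++
slow=3 fast=6: a[fast]=6≠a[slow]=5 write a[4]=6, slow++,fast++
slow=4 fast=7: a[fast]=6=a[slow] dup, fast++
slow=4 fast=8: a[fast]=8≠a[slow]=6 write a[5]=8, slow++,fast++
slow=5 fast=9: a[fast]=8=a[slow] dup, fast++
slow=5 fast=10: a[fast]=9≠a[slow]=8 write a[6]=9, slow++,fast++
slow=6 fast=11: a[fast]=9=a[slow] dup, fast++
slow=6 fast=12: a[fast]=13≠a[slow]=9 write a[7]=13, slow++,fast++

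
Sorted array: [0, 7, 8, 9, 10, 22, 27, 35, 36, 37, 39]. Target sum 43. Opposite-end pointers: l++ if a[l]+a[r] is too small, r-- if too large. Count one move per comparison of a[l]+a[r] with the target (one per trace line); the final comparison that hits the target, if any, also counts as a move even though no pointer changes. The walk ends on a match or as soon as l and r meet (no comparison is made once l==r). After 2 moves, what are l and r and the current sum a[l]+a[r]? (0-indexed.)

[0,10] 0+39=39 <43 → l++
[1,10] 7+39=46 >43 → r--

l=1, r=9, sum=44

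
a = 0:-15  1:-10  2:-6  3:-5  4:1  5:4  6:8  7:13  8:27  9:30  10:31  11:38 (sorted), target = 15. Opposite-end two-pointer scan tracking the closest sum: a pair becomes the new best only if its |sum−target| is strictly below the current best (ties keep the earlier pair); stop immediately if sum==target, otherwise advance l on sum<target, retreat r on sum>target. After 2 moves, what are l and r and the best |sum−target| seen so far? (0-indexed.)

l=0, r=9, best |Δ|=1

l=0 r=11: -15+38=23 d=8 *, r--
l=0 r=10: -15+31=16 d=1 *, r--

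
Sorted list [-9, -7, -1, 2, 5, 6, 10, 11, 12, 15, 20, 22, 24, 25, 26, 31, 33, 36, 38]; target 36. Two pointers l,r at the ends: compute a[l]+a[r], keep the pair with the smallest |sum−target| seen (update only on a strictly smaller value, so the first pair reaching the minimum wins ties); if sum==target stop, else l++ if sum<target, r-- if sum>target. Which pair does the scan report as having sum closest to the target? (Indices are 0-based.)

pair (5, 31) with sum 36 (|Δ|=0)

[0,18] -9+38=29 d=7 * → l++
[1,18] -7+38=31 d=5 * → l++
[2,18] -1+38=37 d=1 * → r--
[2,17] -1+36=35 d=1 → l++
[3,17] 2+36=38 d=2 → r--
[3,16] 2+33=35 d=1 → l++
[4,16] 5+33=38 d=2 → r--
[4,15] 5+31=36 d=0 * → stop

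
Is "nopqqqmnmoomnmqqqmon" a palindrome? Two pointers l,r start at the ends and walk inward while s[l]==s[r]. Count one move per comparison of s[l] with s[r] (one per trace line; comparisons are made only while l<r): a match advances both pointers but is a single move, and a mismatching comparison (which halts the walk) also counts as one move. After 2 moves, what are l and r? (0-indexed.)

l=2, r=17

[0,19] 'n'=='n' → l++,r--
[1,18] 'o'=='o' → l++,r--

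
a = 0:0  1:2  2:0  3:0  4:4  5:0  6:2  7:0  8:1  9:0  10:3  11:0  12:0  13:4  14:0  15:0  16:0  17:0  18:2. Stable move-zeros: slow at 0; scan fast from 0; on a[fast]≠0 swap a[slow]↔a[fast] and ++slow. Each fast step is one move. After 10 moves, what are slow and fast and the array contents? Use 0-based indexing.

slow=0 fast=0: a[fast]=0, fast++
slow=0 fast=1: a[fast]=2≠0 swap→a[0]=2, slow++,fast++
slow=1 fast=2: a[fast]=0, fast++
slow=1 fast=3: a[fast]=0, fast++
slow=1 fast=4: a[fast]=4≠0 swap→a[1]=4, slow++,fast++
slow=2 fast=5: a[fast]=0, fast++
slow=2 fast=6: a[fast]=2≠0 swap→a[2]=2, slow++,fast++
slow=3 fast=7: a[fast]=0, fast++
slow=3 fast=8: a[fast]=1≠0 swap→a[3]=1, slow++,fast++
slow=4 fast=9: a[fast]=0, fast++

slow=4, fast=10, a=[2, 4, 2, 1, 0, 0, 0, 0, 0, 0, 3, 0, 0, 4, 0, 0, 0, 0, 2]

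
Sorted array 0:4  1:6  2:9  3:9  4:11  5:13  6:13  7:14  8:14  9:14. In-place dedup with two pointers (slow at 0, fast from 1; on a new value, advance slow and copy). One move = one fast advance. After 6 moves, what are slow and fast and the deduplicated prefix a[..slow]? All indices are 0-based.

slow=4, fast=7, prefix=[4, 6, 9, 11, 13]

(s=0,f=1) a[fast]=6≠a[slow]=4 write a[1]=6 → slow++,fast++
(s=1,f=2) a[fast]=9≠a[slow]=6 write a[2]=9 → slow++,fast++
(s=2,f=3) a[fast]=9=a[slow] dup → fast++
(s=2,f=4) a[fast]=11≠a[slow]=9 write a[3]=11 → slow++,fast++
(s=3,f=5) a[fast]=13≠a[slow]=11 write a[4]=13 → slow++,fast++
(s=4,f=6) a[fast]=13=a[slow] dup → fast++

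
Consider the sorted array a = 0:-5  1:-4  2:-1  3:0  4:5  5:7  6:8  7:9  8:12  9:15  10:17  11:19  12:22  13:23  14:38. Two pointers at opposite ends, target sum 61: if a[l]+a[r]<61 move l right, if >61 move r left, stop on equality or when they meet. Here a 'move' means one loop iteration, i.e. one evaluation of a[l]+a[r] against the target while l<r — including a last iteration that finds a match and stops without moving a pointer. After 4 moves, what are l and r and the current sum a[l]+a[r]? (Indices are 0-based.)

l=0 r=14: -5+38=33 <61, l++
l=1 r=14: -4+38=34 <61, l++
l=2 r=14: -1+38=37 <61, l++
l=3 r=14: 0+38=38 <61, l++

l=4, r=14, sum=43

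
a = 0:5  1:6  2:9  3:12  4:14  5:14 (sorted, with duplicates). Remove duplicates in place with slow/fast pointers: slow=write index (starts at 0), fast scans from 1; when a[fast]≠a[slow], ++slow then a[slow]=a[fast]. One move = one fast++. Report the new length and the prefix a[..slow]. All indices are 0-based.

length 5; prefix = [5, 6, 9, 12, 14]

(s=0,f=1) a[fast]=6≠a[slow]=5 write a[1]=6 → slow++,fast++
(s=1,f=2) a[fast]=9≠a[slow]=6 write a[2]=9 → slow++,fast++
(s=2,f=3) a[fast]=12≠a[slow]=9 write a[3]=12 → slow++,fast++
(s=3,f=4) a[fast]=14≠a[slow]=12 write a[4]=14 → slow++,fast++
(s=4,f=5) a[fast]=14=a[slow] dup → fast++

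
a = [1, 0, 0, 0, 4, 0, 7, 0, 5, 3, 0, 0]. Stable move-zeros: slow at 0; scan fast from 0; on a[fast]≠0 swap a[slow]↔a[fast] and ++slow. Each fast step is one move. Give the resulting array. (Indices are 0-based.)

(s=0,f=0) a[fast]=1≠0 swap→a[0]=1 → slow++,fast++
(s=1,f=1) a[fast]=0 → fast++
(s=1,f=2) a[fast]=0 → fast++
(s=1,f=3) a[fast]=0 → fast++
(s=1,f=4) a[fast]=4≠0 swap→a[1]=4 → slow++,fast++
(s=2,f=5) a[fast]=0 → fast++
(s=2,f=6) a[fast]=7≠0 swap→a[2]=7 → slow++,fast++
(s=3,f=7) a[fast]=0 → fast++
(s=3,f=8) a[fast]=5≠0 swap→a[3]=5 → slow++,fast++
(s=4,f=9) a[fast]=3≠0 swap→a[4]=3 → slow++,fast++
(s=5,f=10) a[fast]=0 → fast++
(s=5,f=11) a[fast]=0 → fast++

[1, 4, 7, 5, 3, 0, 0, 0, 0, 0, 0, 0]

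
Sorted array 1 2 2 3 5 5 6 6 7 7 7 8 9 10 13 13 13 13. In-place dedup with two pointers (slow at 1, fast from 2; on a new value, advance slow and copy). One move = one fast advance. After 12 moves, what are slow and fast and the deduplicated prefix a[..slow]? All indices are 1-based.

slow=1 fast=2: a[fast]=2≠a[slow]=1 write a[2]=2, slow++,fast++
slow=2 fast=3: a[fast]=2=a[slow] dup, fast++
slow=2 fast=4: a[fast]=3≠a[slow]=2 write a[3]=3, slow++,fast++
slow=3 fast=5: a[fast]=5≠a[slow]=3 write a[4]=5, slow++,fast++
slow=4 fast=6: a[fast]=5=a[slow] dup, fast++
slow=4 fast=7: a[fast]=6≠a[slow]=5 write a[5]=6, slow++,fast++
slow=5 fast=8: a[fast]=6=a[slow] dup, fast++
slow=5 fast=9: a[fast]=7≠a[slow]=6 write a[6]=7, slow++,fast++
slow=6 fast=10: a[fast]=7=a[slow] dup, fast++
slow=6 fast=11: a[fast]=7=a[slow] dup, fast++
slow=6 fast=12: a[fast]=8≠a[slow]=7 write a[7]=8, slow++,fast++
slow=7 fast=13: a[fast]=9≠a[slow]=8 write a[8]=9, slow++,fast++

slow=8, fast=14, prefix=[1, 2, 3, 5, 6, 7, 8, 9]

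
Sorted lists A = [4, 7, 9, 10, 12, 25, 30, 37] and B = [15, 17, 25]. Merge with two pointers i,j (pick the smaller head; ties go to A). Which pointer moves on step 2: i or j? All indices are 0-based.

i

[i=0,j=0] A[i]=4<=B[j]=15 take 4 → i++
[i=1,j=0] A[i]=7<=B[j]=15 take 7 → i++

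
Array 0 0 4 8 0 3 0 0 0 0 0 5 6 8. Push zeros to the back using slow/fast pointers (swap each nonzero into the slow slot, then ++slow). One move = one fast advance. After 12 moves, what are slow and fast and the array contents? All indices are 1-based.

slow=1 fast=1: a[fast]=0, fast++
slow=1 fast=2: a[fast]=0, fast++
slow=1 fast=3: a[fast]=4≠0 swap→a[1]=4, slow++,fast++
slow=2 fast=4: a[fast]=8≠0 swap→a[2]=8, slow++,fast++
slow=3 fast=5: a[fast]=0, fast++
slow=3 fast=6: a[fast]=3≠0 swap→a[3]=3, slow++,fast++
slow=4 fast=7: a[fast]=0, fast++
slow=4 fast=8: a[fast]=0, fast++
slow=4 fast=9: a[fast]=0, fast++
slow=4 fast=10: a[fast]=0, fast++
slow=4 fast=11: a[fast]=0, fast++
slow=4 fast=12: a[fast]=5≠0 swap→a[4]=5, slow++,fast++

slow=5, fast=13, a=[4, 8, 3, 5, 0, 0, 0, 0, 0, 0, 0, 0, 6, 8]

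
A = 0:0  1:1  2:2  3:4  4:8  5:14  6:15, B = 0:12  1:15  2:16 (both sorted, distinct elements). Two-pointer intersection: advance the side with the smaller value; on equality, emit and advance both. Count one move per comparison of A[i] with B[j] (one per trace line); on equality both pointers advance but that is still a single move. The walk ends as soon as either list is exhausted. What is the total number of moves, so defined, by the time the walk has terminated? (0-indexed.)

i=0 j=0: 0<12, i++
i=1 j=0: 1<12, i++
i=2 j=0: 2<12, i++
i=3 j=0: 4<12, i++
i=4 j=0: 8<12, i++
i=5 j=0: 14>12, j++
i=5 j=1: 14<15, i++
i=6 j=1: 15==15 emit, i++,j++

8 moves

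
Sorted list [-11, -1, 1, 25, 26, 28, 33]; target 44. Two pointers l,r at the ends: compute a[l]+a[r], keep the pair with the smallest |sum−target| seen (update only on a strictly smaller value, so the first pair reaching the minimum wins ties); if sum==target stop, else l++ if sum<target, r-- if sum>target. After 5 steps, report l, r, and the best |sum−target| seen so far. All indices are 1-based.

l=1 r=7: -11+33=22 d=22 *, l++
l=2 r=7: -1+33=32 d=12 *, l++
l=3 r=7: 1+33=34 d=10 *, l++
l=4 r=7: 25+33=58 d=14, r--
l=4 r=6: 25+28=53 d=9 *, r--

l=4, r=5, best |Δ|=9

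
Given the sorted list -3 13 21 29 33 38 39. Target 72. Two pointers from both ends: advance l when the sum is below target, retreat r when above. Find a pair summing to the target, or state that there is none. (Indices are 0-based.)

(33, 39)

l=0 r=6: -3+39=36 <72, l++
l=1 r=6: 13+39=52 <72, l++
l=2 r=6: 21+39=60 <72, l++
l=3 r=6: 29+39=68 <72, l++
l=4 r=6: 33+39=72, found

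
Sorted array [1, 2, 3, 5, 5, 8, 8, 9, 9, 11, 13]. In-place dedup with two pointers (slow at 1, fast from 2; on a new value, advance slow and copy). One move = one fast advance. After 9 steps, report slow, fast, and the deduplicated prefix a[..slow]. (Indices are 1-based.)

(s=1,f=2) a[fast]=2≠a[slow]=1 write a[2]=2 → slow++,fast++
(s=2,f=3) a[fast]=3≠a[slow]=2 write a[3]=3 → slow++,fast++
(s=3,f=4) a[fast]=5≠a[slow]=3 write a[4]=5 → slow++,fast++
(s=4,f=5) a[fast]=5=a[slow] dup → fast++
(s=4,f=6) a[fast]=8≠a[slow]=5 write a[5]=8 → slow++,fast++
(s=5,f=7) a[fast]=8=a[slow] dup → fast++
(s=5,f=8) a[fast]=9≠a[slow]=8 write a[6]=9 → slow++,fast++
(s=6,f=9) a[fast]=9=a[slow] dup → fast++
(s=6,f=10) a[fast]=11≠a[slow]=9 write a[7]=11 → slow++,fast++

slow=7, fast=11, prefix=[1, 2, 3, 5, 8, 9, 11]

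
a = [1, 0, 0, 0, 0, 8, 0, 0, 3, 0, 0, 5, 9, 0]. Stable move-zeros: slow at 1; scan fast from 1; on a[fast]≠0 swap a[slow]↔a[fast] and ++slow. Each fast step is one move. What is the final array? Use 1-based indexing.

[1, 8, 3, 5, 9, 0, 0, 0, 0, 0, 0, 0, 0, 0]

slow=1 fast=1: a[fast]=1≠0 swap→a[1]=1, slow++,fast++
slow=2 fast=2: a[fast]=0, fast++
slow=2 fast=3: a[fast]=0, fast++
slow=2 fast=4: a[fast]=0, fast++
slow=2 fast=5: a[fast]=0, fast++
slow=2 fast=6: a[fast]=8≠0 swap→a[2]=8, slow++,fast++
slow=3 fast=7: a[fast]=0, fast++
slow=3 fast=8: a[fast]=0, fast++
slow=3 fast=9: a[fast]=3≠0 swap→a[3]=3, slow++,fast++
slow=4 fast=10: a[fast]=0, fast++
slow=4 fast=11: a[fast]=0, fast++
slow=4 fast=12: a[fast]=5≠0 swap→a[4]=5, slow++,fast++
slow=5 fast=13: a[fast]=9≠0 swap→a[5]=9, slow++,fast++
slow=6 fast=14: a[fast]=0, fast++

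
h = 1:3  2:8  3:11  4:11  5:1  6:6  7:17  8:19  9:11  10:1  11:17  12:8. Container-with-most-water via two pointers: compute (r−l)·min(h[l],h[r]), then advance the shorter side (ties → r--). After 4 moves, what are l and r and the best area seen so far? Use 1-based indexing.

l=4, r=11, best area=88

l=1 r=12: min(3,8)*11=33 best=33 *, l++
l=2 r=12: min(8,8)*10=80 best=80 *, r--
l=2 r=11: min(8,17)*9=72 best=80, l++
l=3 r=11: min(11,17)*8=88 best=88 *, l++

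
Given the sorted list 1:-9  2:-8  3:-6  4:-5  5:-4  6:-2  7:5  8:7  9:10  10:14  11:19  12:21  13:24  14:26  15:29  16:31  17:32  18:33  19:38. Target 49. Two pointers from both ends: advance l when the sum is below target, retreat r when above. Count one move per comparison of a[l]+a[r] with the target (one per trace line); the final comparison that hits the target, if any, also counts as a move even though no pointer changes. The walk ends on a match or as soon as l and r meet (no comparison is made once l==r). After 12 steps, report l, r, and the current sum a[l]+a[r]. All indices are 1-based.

l=11, r=17, sum=51

[1,19] -9+38=29 <49 → l++
[2,19] -8+38=30 <49 → l++
[3,19] -6+38=32 <49 → l++
[4,19] -5+38=33 <49 → l++
[5,19] -4+38=34 <49 → l++
[6,19] -2+38=36 <49 → l++
[7,19] 5+38=43 <49 → l++
[8,19] 7+38=45 <49 → l++
[9,19] 10+38=48 <49 → l++
[10,19] 14+38=52 >49 → r--
[10,18] 14+33=47 <49 → l++
[11,18] 19+33=52 >49 → r--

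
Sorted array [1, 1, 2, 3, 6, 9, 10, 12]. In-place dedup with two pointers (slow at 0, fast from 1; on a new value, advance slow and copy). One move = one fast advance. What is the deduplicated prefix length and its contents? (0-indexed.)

length 7; prefix = [1, 2, 3, 6, 9, 10, 12]

slow=0 fast=1: a[fast]=1=a[slow] dup, fast++
slow=0 fast=2: a[fast]=2≠a[slow]=1 write a[1]=2, slow++,fast++
slow=1 fast=3: a[fast]=3≠a[slow]=2 write a[2]=3, slow++,fast++
slow=2 fast=4: a[fast]=6≠a[slow]=3 write a[3]=6, slow++,fast++
slow=3 fast=5: a[fast]=9≠a[slow]=6 write a[4]=9, slow++,fast++
slow=4 fast=6: a[fast]=10≠a[slow]=9 write a[5]=10, slow++,fast++
slow=5 fast=7: a[fast]=12≠a[slow]=10 write a[6]=12, slow++,fast++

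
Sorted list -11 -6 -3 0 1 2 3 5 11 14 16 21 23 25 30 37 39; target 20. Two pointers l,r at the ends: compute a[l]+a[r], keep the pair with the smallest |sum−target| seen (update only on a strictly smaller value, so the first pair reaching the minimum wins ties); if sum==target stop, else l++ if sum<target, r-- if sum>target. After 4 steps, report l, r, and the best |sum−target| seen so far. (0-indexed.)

l=0 r=16: -11+39=28 d=8 *, r--
l=0 r=15: -11+37=26 d=6 *, r--
l=0 r=14: -11+30=19 d=1 *, l++
l=1 r=14: -6+30=24 d=4, r--

l=1, r=13, best |Δ|=1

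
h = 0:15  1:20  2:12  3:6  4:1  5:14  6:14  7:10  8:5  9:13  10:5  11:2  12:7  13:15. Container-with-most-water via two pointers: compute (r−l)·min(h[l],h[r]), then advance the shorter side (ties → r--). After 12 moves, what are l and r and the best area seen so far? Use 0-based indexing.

l=0, r=1, best area=195

l=0 r=13: min(15,15)*13=195 best=195 *, r--
l=0 r=12: min(15,7)*12=84 best=195, r--
l=0 r=11: min(15,2)*11=22 best=195, r--
l=0 r=10: min(15,5)*10=50 best=195, r--
l=0 r=9: min(15,13)*9=117 best=195, r--
l=0 r=8: min(15,5)*8=40 best=195, r--
l=0 r=7: min(15,10)*7=70 best=195, r--
l=0 r=6: min(15,14)*6=84 best=195, r--
l=0 r=5: min(15,14)*5=70 best=195, r--
l=0 r=4: min(15,1)*4=4 best=195, r--
l=0 r=3: min(15,6)*3=18 best=195, r--
l=0 r=2: min(15,12)*2=24 best=195, r--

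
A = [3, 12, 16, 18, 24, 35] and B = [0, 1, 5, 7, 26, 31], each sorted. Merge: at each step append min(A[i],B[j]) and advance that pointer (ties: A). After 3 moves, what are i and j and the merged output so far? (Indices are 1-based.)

[i=1,j=1] A[i]=3>B[j]=0 take 0 → j++
[i=1,j=2] A[i]=3>B[j]=1 take 1 → j++
[i=1,j=3] A[i]=3<=B[j]=5 take 3 → i++

i=2, j=3, merged so far=[0, 1, 3]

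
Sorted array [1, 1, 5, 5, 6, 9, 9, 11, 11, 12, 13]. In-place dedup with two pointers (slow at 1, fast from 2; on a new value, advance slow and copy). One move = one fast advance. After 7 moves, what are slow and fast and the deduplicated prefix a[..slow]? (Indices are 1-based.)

slow=5, fast=9, prefix=[1, 5, 6, 9, 11]

slow=1 fast=2: a[fast]=1=a[slow] dup, fast++
slow=1 fast=3: a[fast]=5≠a[slow]=1 write a[2]=5, slow++,fast++
slow=2 fast=4: a[fast]=5=a[slow] dup, fast++
slow=2 fast=5: a[fast]=6≠a[slow]=5 write a[3]=6, slow++,fast++
slow=3 fast=6: a[fast]=9≠a[slow]=6 write a[4]=9, slow++,fast++
slow=4 fast=7: a[fast]=9=a[slow] dup, fast++
slow=4 fast=8: a[fast]=11≠a[slow]=9 write a[5]=11, slow++,fast++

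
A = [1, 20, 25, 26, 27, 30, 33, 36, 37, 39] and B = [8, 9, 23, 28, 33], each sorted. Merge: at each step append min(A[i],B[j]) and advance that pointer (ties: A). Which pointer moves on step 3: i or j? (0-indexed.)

[i=0,j=0] A[i]=1<=B[j]=8 take 1 → i++
[i=1,j=0] A[i]=20>B[j]=8 take 8 → j++
[i=1,j=1] A[i]=20>B[j]=9 take 9 → j++

j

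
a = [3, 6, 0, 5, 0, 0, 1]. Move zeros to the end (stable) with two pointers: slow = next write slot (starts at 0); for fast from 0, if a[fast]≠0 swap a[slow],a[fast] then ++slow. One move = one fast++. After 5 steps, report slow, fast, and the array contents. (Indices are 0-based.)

slow=3, fast=5, a=[3, 6, 5, 0, 0, 0, 1]

(s=0,f=0) a[fast]=3≠0 swap→a[0]=3 → slow++,fast++
(s=1,f=1) a[fast]=6≠0 swap→a[1]=6 → slow++,fast++
(s=2,f=2) a[fast]=0 → fast++
(s=2,f=3) a[fast]=5≠0 swap→a[2]=5 → slow++,fast++
(s=3,f=4) a[fast]=0 → fast++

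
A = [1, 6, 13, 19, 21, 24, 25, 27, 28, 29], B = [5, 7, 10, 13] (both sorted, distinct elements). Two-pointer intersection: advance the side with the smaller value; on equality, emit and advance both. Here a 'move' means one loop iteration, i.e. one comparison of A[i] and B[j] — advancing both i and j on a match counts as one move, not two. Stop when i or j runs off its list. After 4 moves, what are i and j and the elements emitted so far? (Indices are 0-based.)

i=2, j=2, emitted=[]

[i=0,j=0] 1<5 → i++
[i=1,j=0] 6>5 → j++
[i=1,j=1] 6<7 → i++
[i=2,j=1] 13>7 → j++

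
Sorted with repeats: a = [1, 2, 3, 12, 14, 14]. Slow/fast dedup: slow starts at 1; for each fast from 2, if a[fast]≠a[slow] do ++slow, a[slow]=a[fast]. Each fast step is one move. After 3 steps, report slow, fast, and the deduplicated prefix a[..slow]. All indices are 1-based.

slow=4, fast=5, prefix=[1, 2, 3, 12]

(s=1,f=2) a[fast]=2≠a[slow]=1 write a[2]=2 → slow++,fast++
(s=2,f=3) a[fast]=3≠a[slow]=2 write a[3]=3 → slow++,fast++
(s=3,f=4) a[fast]=12≠a[slow]=3 write a[4]=12 → slow++,fast++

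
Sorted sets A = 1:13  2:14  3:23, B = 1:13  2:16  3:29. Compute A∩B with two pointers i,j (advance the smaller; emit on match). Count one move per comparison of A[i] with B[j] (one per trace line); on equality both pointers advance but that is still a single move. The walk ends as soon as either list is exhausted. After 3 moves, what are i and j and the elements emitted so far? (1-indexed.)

[i=1,j=1] 13==13 emit → i++,j++
[i=2,j=2] 14<16 → i++
[i=3,j=2] 23>16 → j++

i=3, j=3, emitted=[13]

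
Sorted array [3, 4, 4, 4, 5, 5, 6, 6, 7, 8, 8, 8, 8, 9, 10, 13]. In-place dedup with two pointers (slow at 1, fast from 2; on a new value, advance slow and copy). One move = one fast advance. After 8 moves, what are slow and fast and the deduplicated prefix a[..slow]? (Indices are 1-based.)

(s=1,f=2) a[fast]=4≠a[slow]=3 write a[2]=4 → slow++,fast++
(s=2,f=3) a[fast]=4=a[slow] dup → fast++
(s=2,f=4) a[fast]=4=a[slow] dup → fast++
(s=2,f=5) a[fast]=5≠a[slow]=4 write a[3]=5 → slow++,fast++
(s=3,f=6) a[fast]=5=a[slow] dup → fast++
(s=3,f=7) a[fast]=6≠a[slow]=5 write a[4]=6 → slow++,fast++
(s=4,f=8) a[fast]=6=a[slow] dup → fast++
(s=4,f=9) a[fast]=7≠a[slow]=6 write a[5]=7 → slow++,fast++

slow=5, fast=10, prefix=[3, 4, 5, 6, 7]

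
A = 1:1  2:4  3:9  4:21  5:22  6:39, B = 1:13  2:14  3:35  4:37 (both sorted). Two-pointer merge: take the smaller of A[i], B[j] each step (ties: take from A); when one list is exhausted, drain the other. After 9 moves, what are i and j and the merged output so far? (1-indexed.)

i=6, j=5, merged so far=[1, 4, 9, 13, 14, 21, 22, 35, 37]

i=1 j=1: A[i]=1<=B[j]=13 take 1, i++
i=2 j=1: A[i]=4<=B[j]=13 take 4, i++
i=3 j=1: A[i]=9<=B[j]=13 take 9, i++
i=4 j=1: A[i]=21>B[j]=13 take 13, j++
i=4 j=2: A[i]=21>B[j]=14 take 14, j++
i=4 j=3: A[i]=21<=B[j]=35 take 21, i++
i=5 j=3: A[i]=22<=B[j]=35 take 22, i++
i=6 j=3: A[i]=39>B[j]=35 take 35, j++
i=6 j=4: A[i]=39>B[j]=37 take 37, j++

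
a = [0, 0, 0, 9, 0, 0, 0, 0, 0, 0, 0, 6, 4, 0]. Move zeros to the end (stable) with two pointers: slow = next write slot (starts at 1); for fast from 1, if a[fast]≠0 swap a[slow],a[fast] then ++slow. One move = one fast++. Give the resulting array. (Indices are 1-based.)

[9, 6, 4, 0, 0, 0, 0, 0, 0, 0, 0, 0, 0, 0]

slow=1 fast=1: a[fast]=0, fast++
slow=1 fast=2: a[fast]=0, fast++
slow=1 fast=3: a[fast]=0, fast++
slow=1 fast=4: a[fast]=9≠0 swap→a[1]=9, slow++,fast++
slow=2 fast=5: a[fast]=0, fast++
slow=2 fast=6: a[fast]=0, fast++
slow=2 fast=7: a[fast]=0, fast++
slow=2 fast=8: a[fast]=0, fast++
slow=2 fast=9: a[fast]=0, fast++
slow=2 fast=10: a[fast]=0, fast++
slow=2 fast=11: a[fast]=0, fast++
slow=2 fast=12: a[fast]=6≠0 swap→a[2]=6, slow++,fast++
slow=3 fast=13: a[fast]=4≠0 swap→a[3]=4, slow++,fast++
slow=4 fast=14: a[fast]=0, fast++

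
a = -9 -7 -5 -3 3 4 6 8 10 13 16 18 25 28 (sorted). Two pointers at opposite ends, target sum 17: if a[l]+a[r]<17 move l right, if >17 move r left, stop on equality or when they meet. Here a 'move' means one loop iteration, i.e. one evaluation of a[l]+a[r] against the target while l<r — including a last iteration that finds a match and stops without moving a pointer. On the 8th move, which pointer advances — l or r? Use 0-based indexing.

l=0 r=13: -9+28=19 >17, r--
l=0 r=12: -9+25=16 <17, l++
l=1 r=12: -7+25=18 >17, r--
l=1 r=11: -7+18=11 <17, l++
l=2 r=11: -5+18=13 <17, l++
l=3 r=11: -3+18=15 <17, l++
l=4 r=11: 3+18=21 >17, r--
l=4 r=10: 3+16=19 >17, r--

r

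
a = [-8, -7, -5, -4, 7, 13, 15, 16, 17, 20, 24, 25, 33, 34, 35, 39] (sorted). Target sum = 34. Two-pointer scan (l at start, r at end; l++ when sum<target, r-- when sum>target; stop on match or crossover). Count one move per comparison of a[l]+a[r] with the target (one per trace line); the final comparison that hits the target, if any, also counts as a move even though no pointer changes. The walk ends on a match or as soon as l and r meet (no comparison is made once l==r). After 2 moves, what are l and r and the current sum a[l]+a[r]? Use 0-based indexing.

l=0 r=15: -8+39=31 <34, l++
l=1 r=15: -7+39=32 <34, l++

l=2, r=15, sum=34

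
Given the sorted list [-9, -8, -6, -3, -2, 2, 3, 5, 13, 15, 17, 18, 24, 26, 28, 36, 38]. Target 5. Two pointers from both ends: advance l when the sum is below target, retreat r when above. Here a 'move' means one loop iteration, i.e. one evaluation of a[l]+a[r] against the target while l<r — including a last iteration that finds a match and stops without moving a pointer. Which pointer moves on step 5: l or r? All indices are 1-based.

[1,17] -9+38=29 >5 → r--
[1,16] -9+36=27 >5 → r--
[1,15] -9+28=19 >5 → r--
[1,14] -9+26=17 >5 → r--
[1,13] -9+24=15 >5 → r--

r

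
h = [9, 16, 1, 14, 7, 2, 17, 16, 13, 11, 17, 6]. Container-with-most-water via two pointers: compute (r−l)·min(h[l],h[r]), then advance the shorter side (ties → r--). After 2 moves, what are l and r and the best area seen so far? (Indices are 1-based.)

[1,12] min(9,6)*11=66 best=66 * → r--
[1,11] min(9,17)*10=90 best=90 * → l++

l=2, r=11, best area=90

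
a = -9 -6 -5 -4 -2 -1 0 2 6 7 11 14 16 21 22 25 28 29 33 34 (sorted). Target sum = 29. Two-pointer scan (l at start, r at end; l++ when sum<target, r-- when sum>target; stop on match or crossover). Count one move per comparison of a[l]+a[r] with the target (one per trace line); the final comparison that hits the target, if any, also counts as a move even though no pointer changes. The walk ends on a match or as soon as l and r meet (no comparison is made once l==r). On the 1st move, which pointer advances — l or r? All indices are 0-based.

[0,19] -9+34=25 <29 → l++

l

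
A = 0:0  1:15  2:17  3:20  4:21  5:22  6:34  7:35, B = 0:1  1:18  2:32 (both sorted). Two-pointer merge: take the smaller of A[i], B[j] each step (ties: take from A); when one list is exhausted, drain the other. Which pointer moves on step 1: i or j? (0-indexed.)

i

i=0 j=0: A[i]=0<=B[j]=1 take 0, i++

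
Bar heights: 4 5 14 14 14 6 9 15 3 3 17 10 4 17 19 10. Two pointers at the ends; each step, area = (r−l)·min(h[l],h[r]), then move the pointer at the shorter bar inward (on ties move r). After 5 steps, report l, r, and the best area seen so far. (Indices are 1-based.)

l=5, r=15, best area=168

[1,16] min(4,10)*15=60 best=60 * → l++
[2,16] min(5,10)*14=70 best=70 * → l++
[3,16] min(14,10)*13=130 best=130 * → r--
[3,15] min(14,19)*12=168 best=168 * → l++
[4,15] min(14,19)*11=154 best=168 → l++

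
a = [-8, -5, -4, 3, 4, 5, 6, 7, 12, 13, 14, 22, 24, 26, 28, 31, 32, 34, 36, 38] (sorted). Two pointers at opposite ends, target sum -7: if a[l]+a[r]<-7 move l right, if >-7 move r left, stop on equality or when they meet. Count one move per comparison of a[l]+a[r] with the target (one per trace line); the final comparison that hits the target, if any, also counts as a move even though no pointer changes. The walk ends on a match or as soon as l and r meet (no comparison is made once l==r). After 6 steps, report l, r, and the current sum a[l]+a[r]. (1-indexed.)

l=1, r=14, sum=18

l=1 r=20: -8+38=30 >-7, r--
l=1 r=19: -8+36=28 >-7, r--
l=1 r=18: -8+34=26 >-7, r--
l=1 r=17: -8+32=24 >-7, r--
l=1 r=16: -8+31=23 >-7, r--
l=1 r=15: -8+28=20 >-7, r--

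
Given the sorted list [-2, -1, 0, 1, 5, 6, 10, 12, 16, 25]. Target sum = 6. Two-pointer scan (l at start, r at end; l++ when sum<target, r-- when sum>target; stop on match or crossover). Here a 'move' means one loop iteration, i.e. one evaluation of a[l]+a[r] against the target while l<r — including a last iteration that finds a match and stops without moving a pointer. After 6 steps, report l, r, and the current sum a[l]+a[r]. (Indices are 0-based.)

[0,9] -2+25=23 >6 → r--
[0,8] -2+16=14 >6 → r--
[0,7] -2+12=10 >6 → r--
[0,6] -2+10=8 >6 → r--
[0,5] -2+6=4 <6 → l++
[1,5] -1+6=5 <6 → l++

l=2, r=5, sum=6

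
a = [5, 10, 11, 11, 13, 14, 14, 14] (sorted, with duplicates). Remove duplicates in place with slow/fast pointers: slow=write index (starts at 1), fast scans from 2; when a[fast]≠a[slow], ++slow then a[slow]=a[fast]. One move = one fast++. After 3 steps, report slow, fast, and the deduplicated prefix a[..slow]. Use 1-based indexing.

slow=3, fast=5, prefix=[5, 10, 11]

(s=1,f=2) a[fast]=10≠a[slow]=5 write a[2]=10 → slow++,fast++
(s=2,f=3) a[fast]=11≠a[slow]=10 write a[3]=11 → slow++,fast++
(s=3,f=4) a[fast]=11=a[slow] dup → fast++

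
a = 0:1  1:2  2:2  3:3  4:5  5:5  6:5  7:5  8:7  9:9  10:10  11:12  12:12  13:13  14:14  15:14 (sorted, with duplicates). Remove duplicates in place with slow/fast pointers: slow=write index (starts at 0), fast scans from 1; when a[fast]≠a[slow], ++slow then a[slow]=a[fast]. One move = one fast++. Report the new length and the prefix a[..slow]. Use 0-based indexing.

length 10; prefix = [1, 2, 3, 5, 7, 9, 10, 12, 13, 14]

slow=0 fast=1: a[fast]=2≠a[slow]=1 write a[1]=2, slow++,fast++
slow=1 fast=2: a[fast]=2=a[slow] dup, fast++
slow=1 fast=3: a[fast]=3≠a[slow]=2 write a[2]=3, slow++,fast++
slow=2 fast=4: a[fast]=5≠a[slow]=3 write a[3]=5, slow++,fast++
slow=3 fast=5: a[fast]=5=a[slow] dup, fast++
slow=3 fast=6: a[fast]=5=a[slow] dup, fast++
slow=3 fast=7: a[fast]=5=a[slow] dup, fast++
slow=3 fast=8: a[fast]=7≠a[slow]=5 write a[4]=7, slow++,fast++
slow=4 fast=9: a[fast]=9≠a[slow]=7 write a[5]=9, slow++,fast++
slow=5 fast=10: a[fast]=10≠a[slow]=9 write a[6]=10, slow++,fast++
slow=6 fast=11: a[fast]=12≠a[slow]=10 write a[7]=12, slow++,fast++
slow=7 fast=12: a[fast]=12=a[slow] dup, fast++
slow=7 fast=13: a[fast]=13≠a[slow]=12 write a[8]=13, slow++,fast++
slow=8 fast=14: a[fast]=14≠a[slow]=13 write a[9]=14, slow++,fast++
slow=9 fast=15: a[fast]=14=a[slow] dup, fast++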